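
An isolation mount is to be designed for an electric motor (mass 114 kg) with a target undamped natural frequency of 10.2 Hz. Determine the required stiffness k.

468000 N/m

ω_n = 2πf_n = 2π × 10.2 = 64.09 rad/s.
k = m·ω_n² = 114 × 64.09² = 114 × 4107 = 468200 N/m.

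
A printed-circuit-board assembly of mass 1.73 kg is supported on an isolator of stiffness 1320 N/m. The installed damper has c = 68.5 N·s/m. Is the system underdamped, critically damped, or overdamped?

underdamped

c_c = 2√(k·m) = 95.57 N·s/m; ζ = c/c_c = 68.5/95.57 = 0.717.
Since ζ < 1 the system is underdamped.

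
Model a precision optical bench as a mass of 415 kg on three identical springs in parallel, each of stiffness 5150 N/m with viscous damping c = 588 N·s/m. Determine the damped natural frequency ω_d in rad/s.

6.06 rad/s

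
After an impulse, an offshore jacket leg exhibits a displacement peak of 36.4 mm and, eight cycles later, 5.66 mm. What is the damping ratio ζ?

0.0370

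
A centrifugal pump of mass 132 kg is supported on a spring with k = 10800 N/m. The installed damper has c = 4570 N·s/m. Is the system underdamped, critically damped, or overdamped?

overdamped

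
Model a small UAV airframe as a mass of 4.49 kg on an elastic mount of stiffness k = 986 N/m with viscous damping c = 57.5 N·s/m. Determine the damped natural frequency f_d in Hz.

2.13 Hz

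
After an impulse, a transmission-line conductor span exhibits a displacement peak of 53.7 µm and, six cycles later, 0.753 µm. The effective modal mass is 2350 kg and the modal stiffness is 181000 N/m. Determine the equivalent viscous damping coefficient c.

Logarithmic decrement δ = (1/n)·ln(x₀/x_n) = (1/6)·ln(53.7/0.753) = (1/6)·ln(71.31) = 0.7112.
ζ = δ/√(4π² + δ²) = 0.7112/√(39.48 + 0.506) = 0.7112/6.323 = 0.1125.
c = ζ · 2√(km) = 0.1125 × 2√(181000 × 2350) = 0.1125 × 41250 = 4639 N·s/m.

4640 N·s/m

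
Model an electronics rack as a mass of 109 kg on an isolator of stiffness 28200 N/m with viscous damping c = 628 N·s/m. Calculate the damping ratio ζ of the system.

0.179

ω_n = √(k/m) = √(28200/109) = 16.08 rad/s.
Critical damping c_c = 2√(k·m) = 2√(28200 × 109) = 3506 N·s/m, so ζ = c/c_c = 628/3506 = 0.1791.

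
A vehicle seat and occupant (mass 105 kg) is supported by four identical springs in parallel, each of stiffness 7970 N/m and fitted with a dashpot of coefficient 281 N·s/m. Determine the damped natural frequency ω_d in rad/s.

Parallel springs add: k_eq = 4 × 7970 = 31880 N/m.
ω_n = √(k_eq/m) = √(31880/105) = 17.42 rad/s.
Critical damping c_c = 2√(k_eq·m) = 2√(31880 × 105) = 3659 N·s/m, so ζ = c/c_c = 281/3659 = 0.07679.
ω_d = ω_n√(1 − ζ²) = 17.42 × √(1 − 0.00590) = 17.37 rad/s.

17.4 rad/s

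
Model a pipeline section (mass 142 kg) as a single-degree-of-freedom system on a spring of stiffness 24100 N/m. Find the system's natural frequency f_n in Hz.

2.07 Hz

ω_n = √(k/m) = √(24100/142) = √169.7 = 13.03 rad/s.
f_n = ω_n/(2π) = 13.03/6.283 = 2.073 Hz.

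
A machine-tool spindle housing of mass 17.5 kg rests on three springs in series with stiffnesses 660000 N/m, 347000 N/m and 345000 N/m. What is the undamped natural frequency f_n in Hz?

Series springs: 1/k_eq = 1/660000 + 1/347000 + 1/345000 = 7.296×10^-6, so k_eq = 137100 N/m.
ω_n = √(k_eq/m) = √(137100/17.5) = √7833 = 88.50 rad/s.
f_n = ω_n/(2π) = 88.50/6.283 = 14.09 Hz.

14.1 Hz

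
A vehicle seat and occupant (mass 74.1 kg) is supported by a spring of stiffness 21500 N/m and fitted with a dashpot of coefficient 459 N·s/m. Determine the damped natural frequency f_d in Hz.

ω_n = √(k/m) = √(21500/74.1) = 17.03 rad/s.
Critical damping c_c = 2√(k·m) = 2√(21500 × 74.1) = 2524 N·s/m, so ζ = c/c_c = 459/2524 = 0.1818.
ω_d = ω_n√(1 − ζ²) = 17.03 × √(1 − 0.0331) = 16.75 rad/s.
f_d = ω_d/(2π) = 2.666 Hz.

2.67 Hz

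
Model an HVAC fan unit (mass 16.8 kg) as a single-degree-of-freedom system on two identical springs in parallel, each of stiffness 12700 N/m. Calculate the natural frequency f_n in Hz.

6.19 Hz

Parallel springs add: k_eq = 2 × 12700 = 25400 N/m.
ω_n = √(k_eq/m) = √(25400/16.8) = √1512 = 38.88 rad/s.
f_n = ω_n/(2π) = 38.88/6.283 = 6.188 Hz.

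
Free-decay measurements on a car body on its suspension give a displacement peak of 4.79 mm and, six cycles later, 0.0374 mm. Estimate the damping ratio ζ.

0.128

Logarithmic decrement δ = (1/n)·ln(x₀/x_n) = (1/6)·ln(4.79/0.0374) = (1/6)·ln(128.1) = 0.8088.
ζ = δ/√(4π² + δ²) = 0.8088/√(39.48 + 0.654) = 0.8088/6.335 = 0.1277.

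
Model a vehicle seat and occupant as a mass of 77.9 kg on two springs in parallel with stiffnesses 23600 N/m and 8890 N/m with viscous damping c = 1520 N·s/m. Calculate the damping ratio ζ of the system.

Parallel springs add: k_eq = 23600 + 8890 = 32490 N/m.
ω_n = √(k_eq/m) = √(32490/77.9) = 20.42 rad/s.
Critical damping c_c = 2√(k_eq·m) = 2√(32490 × 77.9) = 3182 N·s/m, so ζ = c/c_c = 1520/3182 = 0.4777.

0.478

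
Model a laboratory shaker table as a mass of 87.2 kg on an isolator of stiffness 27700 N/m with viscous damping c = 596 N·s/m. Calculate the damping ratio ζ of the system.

0.192

ω_n = √(k/m) = √(27700/87.2) = 17.82 rad/s.
Critical damping c_c = 2√(k·m) = 2√(27700 × 87.2) = 3108 N·s/m, so ζ = c/c_c = 596/3108 = 0.1917.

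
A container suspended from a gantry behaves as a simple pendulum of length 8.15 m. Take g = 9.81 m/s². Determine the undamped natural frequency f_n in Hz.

0.175 Hz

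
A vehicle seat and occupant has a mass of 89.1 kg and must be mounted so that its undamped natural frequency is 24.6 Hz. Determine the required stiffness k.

2130000 N/m

ω_n = 2πf_n = 2π × 24.6 = 154.6 rad/s.
k = m·ω_n² = 89.1 × 154.6² = 89.1 × 23890 = 2129000 N/m.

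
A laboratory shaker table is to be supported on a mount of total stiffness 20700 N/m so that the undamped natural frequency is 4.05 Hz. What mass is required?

32.0 kg

ω_n = 2πf_n = 2π × 4.05 = 25.45 rad/s.
m = k/ω_n² = 20700/25.45² = 20700/647.5 = 31.97 kg.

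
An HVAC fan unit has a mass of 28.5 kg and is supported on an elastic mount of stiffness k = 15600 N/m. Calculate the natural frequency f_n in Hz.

3.72 Hz

ω_n = √(k/m) = √(15600/28.5) = √547.4 = 23.40 rad/s.
f_n = ω_n/(2π) = 23.40/6.283 = 3.724 Hz.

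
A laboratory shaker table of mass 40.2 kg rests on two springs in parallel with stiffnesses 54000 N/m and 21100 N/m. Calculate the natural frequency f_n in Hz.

6.88 Hz

Parallel springs add: k_eq = 54000 + 21100 = 75100 N/m.
ω_n = √(k_eq/m) = √(75100/40.2) = √1868 = 43.22 rad/s.
f_n = ω_n/(2π) = 43.22/6.283 = 6.879 Hz.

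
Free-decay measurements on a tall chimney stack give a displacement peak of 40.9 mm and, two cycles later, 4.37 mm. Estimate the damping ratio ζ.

Logarithmic decrement δ = (1/n)·ln(x₀/x_n) = (1/2)·ln(40.9/4.37) = (1/2)·ln(9.359) = 1.118.
ζ = δ/√(4π² + δ²) = 1.118/√(39.48 + 1.25) = 1.118/6.382 = 0.1752.

0.175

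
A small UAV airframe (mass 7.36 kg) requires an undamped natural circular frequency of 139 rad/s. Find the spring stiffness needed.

k = m·ω_n² = 7.36 × 139.0² = 7.36 × 19320 = 142200 N/m.

142000 N/m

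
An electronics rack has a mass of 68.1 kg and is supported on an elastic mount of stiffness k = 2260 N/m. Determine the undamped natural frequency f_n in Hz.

0.917 Hz

ω_n = √(k/m) = √(2260/68.1) = √33.19 = 5.761 rad/s.
f_n = ω_n/(2π) = 5.761/6.283 = 0.9169 Hz.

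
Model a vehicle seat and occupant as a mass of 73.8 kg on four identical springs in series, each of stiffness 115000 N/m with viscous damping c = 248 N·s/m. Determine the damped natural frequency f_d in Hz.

3.13 Hz

Series springs: 1/k_eq = 4/115000, so k_eq = 115000/4 = 28750 N/m.
ω_n = √(k_eq/m) = √(28750/73.8) = 19.74 rad/s.
Critical damping c_c = 2√(k_eq·m) = 2√(28750 × 73.8) = 2913 N·s/m, so ζ = c/c_c = 248/2913 = 0.08513.
ω_d = ω_n√(1 − ζ²) = 19.74 × √(1 − 0.00725) = 19.67 rad/s.
f_d = ω_d/(2π) = 3.130 Hz.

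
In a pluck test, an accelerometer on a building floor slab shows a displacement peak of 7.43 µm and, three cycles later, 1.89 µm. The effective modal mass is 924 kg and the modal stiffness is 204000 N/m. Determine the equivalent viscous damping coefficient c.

1990 N·s/m

Logarithmic decrement δ = (1/n)·ln(x₀/x_n) = (1/3)·ln(7.43/1.89) = (1/3)·ln(3.931) = 0.4563.
ζ = δ/√(4π² + δ²) = 0.4563/√(39.48 + 0.208) = 0.4563/6.300 = 0.07243.
c = ζ · 2√(km) = 0.07243 × 2√(204000 × 924) = 0.07243 × 27460 = 1989 N·s/m.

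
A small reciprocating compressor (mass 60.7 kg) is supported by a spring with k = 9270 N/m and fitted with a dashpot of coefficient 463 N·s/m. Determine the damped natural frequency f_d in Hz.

1.87 Hz

ω_n = √(k/m) = √(9270/60.7) = 12.36 rad/s.
Critical damping c_c = 2√(k·m) = 2√(9270 × 60.7) = 1500 N·s/m, so ζ = c/c_c = 463/1500 = 0.3086.
ω_d = ω_n√(1 − ζ²) = 12.36 × √(1 − 0.0952) = 11.75 rad/s.
f_d = ω_d/(2π) = 1.871 Hz.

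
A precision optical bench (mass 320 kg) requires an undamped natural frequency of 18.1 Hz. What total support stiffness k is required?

ω_n = 2πf_n = 2π × 18.1 = 113.7 rad/s.
k = m·ω_n² = 320 × 113.7² = 320 × 12930 = 4139000 N/m.

4140000 N/m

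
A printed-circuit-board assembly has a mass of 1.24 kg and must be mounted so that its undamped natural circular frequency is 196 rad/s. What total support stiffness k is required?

47600 N/m

k = m·ω_n² = 1.24 × 196.0² = 1.24 × 38420 = 47640 N/m.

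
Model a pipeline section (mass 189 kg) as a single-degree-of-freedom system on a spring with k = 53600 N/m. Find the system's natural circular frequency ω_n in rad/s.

ω_n = √(k/m) = √(53600/189) = √283.6 = 16.84 rad/s.

16.8 rad/s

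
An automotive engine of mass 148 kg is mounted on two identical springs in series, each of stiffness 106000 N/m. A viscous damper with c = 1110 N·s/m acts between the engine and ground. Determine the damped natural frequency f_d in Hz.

Series springs: 1/k_eq = 2/106000, so k_eq = 106000/2 = 53000 N/m.
ω_n = √(k_eq/m) = √(53000/148) = 18.92 rad/s.
Critical damping c_c = 2√(k_eq·m) = 2√(53000 × 148) = 5601 N·s/m, so ζ = c/c_c = 1110/5601 = 0.1982.
ω_d = ω_n√(1 − ζ²) = 18.92 × √(1 − 0.0393) = 18.55 rad/s.
f_d = ω_d/(2π) = 2.952 Hz.

2.95 Hz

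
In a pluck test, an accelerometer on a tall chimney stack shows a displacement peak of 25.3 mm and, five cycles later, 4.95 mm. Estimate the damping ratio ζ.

0.0519

Logarithmic decrement δ = (1/n)·ln(x₀/x_n) = (1/5)·ln(25.3/4.95) = (1/5)·ln(5.111) = 0.3263.
ζ = δ/√(4π² + δ²) = 0.3263/√(39.48 + 0.106) = 0.3263/6.292 = 0.05186.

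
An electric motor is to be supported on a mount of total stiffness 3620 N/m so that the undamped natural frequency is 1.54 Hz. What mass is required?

38.7 kg

ω_n = 2πf_n = 2π × 1.54 = 9.676 rad/s.
m = k/ω_n² = 3620/9.676² = 3620/93.63 = 38.66 kg.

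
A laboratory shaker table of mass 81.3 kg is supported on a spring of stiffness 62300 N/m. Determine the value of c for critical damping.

c_c = 2√(k·m) = 2√(62300 × 81.3) = 2 × 2251 = 4501 N·s/m.

4500 N·s/m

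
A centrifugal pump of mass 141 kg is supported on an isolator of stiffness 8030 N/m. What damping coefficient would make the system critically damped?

c_c = 2√(k·m) = 2√(8030 × 141) = 2 × 1064 = 2128 N·s/m.

2130 N·s/m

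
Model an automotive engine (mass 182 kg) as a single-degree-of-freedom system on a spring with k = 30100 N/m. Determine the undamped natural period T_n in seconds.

0.489 s

ω_n = √(k/m) = √(30100/182) = √165.4 = 12.86 rad/s.
T_n = 2π/ω_n = 6.283/12.86 = 0.4886 s.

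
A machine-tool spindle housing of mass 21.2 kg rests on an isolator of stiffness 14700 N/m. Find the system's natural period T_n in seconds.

0.239 s

ω_n = √(k/m) = √(14700/21.2) = √693.4 = 26.33 rad/s.
T_n = 2π/ω_n = 6.283/26.33 = 0.2386 s.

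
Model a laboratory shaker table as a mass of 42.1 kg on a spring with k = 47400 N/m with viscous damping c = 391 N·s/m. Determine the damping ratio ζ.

0.138

ω_n = √(k/m) = √(47400/42.1) = 33.55 rad/s.
Critical damping c_c = 2√(k·m) = 2√(47400 × 42.1) = 2825 N·s/m, so ζ = c/c_c = 391/2825 = 0.1384.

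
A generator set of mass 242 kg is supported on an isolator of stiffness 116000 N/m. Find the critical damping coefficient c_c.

10600 N·s/m

c_c = 2√(k·m) = 2√(116000 × 242) = 2 × 5298 = 10600 N·s/m.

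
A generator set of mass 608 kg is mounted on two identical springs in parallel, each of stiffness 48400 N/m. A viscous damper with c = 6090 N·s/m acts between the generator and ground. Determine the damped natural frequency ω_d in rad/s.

Parallel springs add: k_eq = 2 × 48400 = 96800 N/m.
ω_n = √(k_eq/m) = √(96800/608) = 12.62 rad/s.
Critical damping c_c = 2√(k_eq·m) = 2√(96800 × 608) = 15340 N·s/m, so ζ = c/c_c = 6090/15340 = 0.3969.
ω_d = ω_n√(1 − ζ²) = 12.62 × √(1 − 0.158) = 11.58 rad/s.

11.6 rad/s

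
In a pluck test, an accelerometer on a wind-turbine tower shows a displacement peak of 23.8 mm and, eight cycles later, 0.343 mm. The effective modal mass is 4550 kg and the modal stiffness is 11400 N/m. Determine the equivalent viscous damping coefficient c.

1210 N·s/m

Logarithmic decrement δ = (1/n)·ln(x₀/x_n) = (1/8)·ln(23.8/0.343) = (1/8)·ln(69.39) = 0.5300.
ζ = δ/√(4π² + δ²) = 0.5300/√(39.48 + 0.281) = 0.5300/6.305 = 0.08405.
c = ζ · 2√(km) = 0.08405 × 2√(11400 × 4550) = 0.08405 × 14400 = 1211 N·s/m.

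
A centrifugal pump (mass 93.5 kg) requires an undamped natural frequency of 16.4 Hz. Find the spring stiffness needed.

993000 N/m

ω_n = 2πf_n = 2π × 16.4 = 103.0 rad/s.
k = m·ω_n² = 93.5 × 103.0² = 93.5 × 10620 = 992800 N/m.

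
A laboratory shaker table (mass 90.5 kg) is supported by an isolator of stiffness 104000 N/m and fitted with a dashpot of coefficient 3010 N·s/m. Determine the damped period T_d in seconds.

0.213 s

ω_n = √(k/m) = √(104000/90.5) = 33.90 rad/s.
Critical damping c_c = 2√(k·m) = 2√(104000 × 90.5) = 6136 N·s/m, so ζ = c/c_c = 3010/6136 = 0.4906.
ω_d = ω_n√(1 − ζ²) = 33.90 × √(1 − 0.241) = 29.54 rad/s.
T_d = 2π/ω_d = 0.2127 s.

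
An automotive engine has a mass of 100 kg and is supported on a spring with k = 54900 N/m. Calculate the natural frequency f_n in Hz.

3.73 Hz

ω_n = √(k/m) = √(54900/100) = √549.0 = 23.43 rad/s.
f_n = ω_n/(2π) = 23.43/6.283 = 3.729 Hz.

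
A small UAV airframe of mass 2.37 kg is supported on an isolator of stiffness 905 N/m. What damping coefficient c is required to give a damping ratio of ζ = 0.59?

c_c = 2√(k·m) = 2√(905.0 × 2.37) = 92.63 N·s/m.
c = ζ·c_c = 0.59 × 92.63 = 54.65 N·s/m.

54.6 N·s/m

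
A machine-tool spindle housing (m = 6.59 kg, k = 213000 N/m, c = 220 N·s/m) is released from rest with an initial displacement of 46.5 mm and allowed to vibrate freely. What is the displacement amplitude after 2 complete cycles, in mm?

14.4 mm

ζ = c/(2√(km)) = 220/(2√(213000 × 6.59)) = 220/2370 = 0.09285.
Logarithmic decrement δ = 2πζ/√(1 − ζ²) = 2π × 0.09285/√(1 − 0.00862) = 0.5859.
After n cycles, x_n/x₀ = e^(−nδ), so x_2 = 46.5 × e^(−2 × 0.5859) = 46.5 × 0.3098 = 14.41 mm.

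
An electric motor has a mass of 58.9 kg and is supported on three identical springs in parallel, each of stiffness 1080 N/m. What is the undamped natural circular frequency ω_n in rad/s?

Parallel springs add: k_eq = 3 × 1080 = 3240 N/m.
ω_n = √(k_eq/m) = √(3240/58.9) = √55.01 = 7.417 rad/s.

7.42 rad/s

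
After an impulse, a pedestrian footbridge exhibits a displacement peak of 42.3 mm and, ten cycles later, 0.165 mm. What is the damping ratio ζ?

0.0879

Logarithmic decrement δ = (1/n)·ln(x₀/x_n) = (1/10)·ln(42.3/0.165) = (1/10)·ln(256.4) = 0.5547.
ζ = δ/√(4π² + δ²) = 0.5547/√(39.48 + 0.308) = 0.5547/6.308 = 0.08793.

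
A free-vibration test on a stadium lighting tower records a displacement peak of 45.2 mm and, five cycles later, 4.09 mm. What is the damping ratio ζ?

0.0763

Logarithmic decrement δ = (1/n)·ln(x₀/x_n) = (1/5)·ln(45.2/4.09) = (1/5)·ln(11.05) = 0.4805.
ζ = δ/√(4π² + δ²) = 0.4805/√(39.48 + 0.231) = 0.4805/6.302 = 0.07625.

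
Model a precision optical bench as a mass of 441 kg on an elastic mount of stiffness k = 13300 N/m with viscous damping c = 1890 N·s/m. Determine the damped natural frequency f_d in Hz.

ω_n = √(k/m) = √(13300/441) = 5.492 rad/s.
Critical damping c_c = 2√(k·m) = 2√(13300 × 441) = 4844 N·s/m, so ζ = c/c_c = 1890/4844 = 0.3902.
ω_d = ω_n√(1 − ζ²) = 5.492 × √(1 − 0.152) = 5.056 rad/s.
f_d = ω_d/(2π) = 0.8047 Hz.

0.805 Hz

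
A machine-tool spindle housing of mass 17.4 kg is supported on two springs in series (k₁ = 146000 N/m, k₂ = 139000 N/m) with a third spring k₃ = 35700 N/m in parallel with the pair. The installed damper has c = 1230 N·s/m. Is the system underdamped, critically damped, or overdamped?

Series pair: k_s = k₁k₂/(k₁+k₂) = (146000)(139000)/(146000 + 139000) = 71210 N/m. In parallel with k₃: k_eq = 71210 + 35700 = 106900 N/m.
c_c = 2√(k_eq·m) = 2728 N·s/m; ζ = c/c_c = 1230/2728 = 0.451.
Since ζ < 1 the system is underdamped.

underdamped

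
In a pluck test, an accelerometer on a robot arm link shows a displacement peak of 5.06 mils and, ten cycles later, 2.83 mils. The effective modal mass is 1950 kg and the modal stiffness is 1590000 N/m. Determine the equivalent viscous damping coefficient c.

1030 N·s/m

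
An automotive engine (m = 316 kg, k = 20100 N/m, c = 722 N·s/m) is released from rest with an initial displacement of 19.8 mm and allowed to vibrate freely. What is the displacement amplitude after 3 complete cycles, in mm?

ζ = c/(2√(km)) = 722/(2√(20100 × 316)) = 722/5040 = 0.1432.
Logarithmic decrement δ = 2πζ/√(1 − ζ²) = 2π × 0.1432/√(1 − 0.0205) = 0.9094.
After n cycles, x_n/x₀ = e^(−nδ), so x_3 = 19.8 × e^(−3 × 0.9094) = 19.8 × 0.06534 = 1.294 mm.

1.29 mm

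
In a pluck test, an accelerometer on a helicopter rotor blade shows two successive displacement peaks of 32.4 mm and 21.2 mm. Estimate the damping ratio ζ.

0.0674

Logarithmic decrement δ = (1/n)·ln(x₀/x_n) = (1/1)·ln(32.4/21.2) = (1/1)·ln(1.528) = 0.4242.
ζ = δ/√(4π² + δ²) = 0.4242/√(39.48 + 0.180) = 0.4242/6.297 = 0.06735.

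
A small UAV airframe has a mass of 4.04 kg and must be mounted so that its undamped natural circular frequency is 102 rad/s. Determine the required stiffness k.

42000 N/m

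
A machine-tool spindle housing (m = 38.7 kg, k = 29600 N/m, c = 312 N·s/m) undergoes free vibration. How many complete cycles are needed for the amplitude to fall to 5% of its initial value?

ζ = c/(2√(km)) = 312/(2√(29600 × 38.7)) = 312/2141 = 0.1458.
Logarithmic decrement δ = 2πζ/√(1 − ζ²) = 2π × 0.1458/√(1 − 0.0212) = 0.9257.
x_n/x₀ = e^(−nδ) ≤ 0.05; take ln: n ≥ ln(1/0.05)/δ = 2.996/0.9257 = 3.236.
So 4 complete cycles are required.

4 cycles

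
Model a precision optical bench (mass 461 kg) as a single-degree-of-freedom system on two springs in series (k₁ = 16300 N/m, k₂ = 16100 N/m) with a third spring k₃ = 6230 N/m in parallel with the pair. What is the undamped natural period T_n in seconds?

1.13 s

Series pair: k_s = k₁k₂/(k₁+k₂) = (16300)(16100)/(16300 + 16100) = 8100 N/m. In parallel with k₃: k_eq = 8100 + 6230 = 14330 N/m.
ω_n = √(k_eq/m) = √(14330/461) = √31.08 = 5.575 rad/s.
T_n = 2π/ω_n = 6.283/5.575 = 1.127 s.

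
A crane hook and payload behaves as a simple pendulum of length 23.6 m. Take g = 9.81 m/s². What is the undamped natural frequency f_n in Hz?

0.103 Hz

For a simple pendulum ω_n = √(g/L) = √(9.81/23.6) = √0.4157 = 0.6447 rad/s.
f_n = ω_n/(2π) = 0.6447/6.283 = 0.1026 Hz.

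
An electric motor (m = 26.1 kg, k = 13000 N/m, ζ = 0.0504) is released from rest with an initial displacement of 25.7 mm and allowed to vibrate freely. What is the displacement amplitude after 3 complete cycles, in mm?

9.93 mm

Logarithmic decrement δ = 2πζ/√(1 − ζ²) = 2π × 0.05040/√(1 − 0.00254) = 0.3171.
After n cycles, x_n/x₀ = e^(−nδ), so x_3 = 25.7 × e^(−3 × 0.3171) = 25.7 × 0.3863 = 9.927 mm.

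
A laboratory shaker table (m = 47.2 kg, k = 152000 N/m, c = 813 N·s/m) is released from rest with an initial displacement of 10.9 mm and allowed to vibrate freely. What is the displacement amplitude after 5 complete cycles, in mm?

0.0876 mm

ζ = c/(2√(km)) = 813/(2√(152000 × 47.2)) = 813/5357 = 0.1518.
Logarithmic decrement δ = 2πζ/√(1 − ζ²) = 2π × 0.1518/√(1 − 0.0230) = 0.9647.
After n cycles, x_n/x₀ = e^(−nδ), so x_5 = 10.9 × e^(−5 × 0.9647) = 10.9 × 0.008037 = 0.08761 mm.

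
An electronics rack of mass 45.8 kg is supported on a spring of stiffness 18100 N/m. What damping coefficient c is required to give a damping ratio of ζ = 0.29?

c_c = 2√(k·m) = 2√(18100 × 45.8) = 1821 N·s/m.
c = ζ·c_c = 0.29 × 1821 = 528.1 N·s/m.

528 N·s/m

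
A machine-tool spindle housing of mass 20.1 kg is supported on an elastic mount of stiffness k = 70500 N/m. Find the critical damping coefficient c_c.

2380 N·s/m

c_c = 2√(k·m) = 2√(70500 × 20.1) = 2 × 1190 = 2381 N·s/m.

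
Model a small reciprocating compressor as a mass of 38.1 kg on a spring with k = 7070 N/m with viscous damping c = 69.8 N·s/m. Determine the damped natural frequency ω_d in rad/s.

13.6 rad/s

ω_n = √(k/m) = √(7070/38.1) = 13.62 rad/s.
Critical damping c_c = 2√(k·m) = 2√(7070 × 38.1) = 1038 N·s/m, so ζ = c/c_c = 69.8/1038 = 0.06724.
ω_d = ω_n√(1 − ζ²) = 13.62 × √(1 − 0.00452) = 13.59 rad/s.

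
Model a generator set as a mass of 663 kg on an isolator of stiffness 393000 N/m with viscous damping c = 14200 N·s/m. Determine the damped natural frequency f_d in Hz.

3.48 Hz

ω_n = √(k/m) = √(393000/663) = 24.35 rad/s.
Critical damping c_c = 2√(k·m) = 2√(393000 × 663) = 32280 N·s/m, so ζ = c/c_c = 14200/32280 = 0.4399.
ω_d = ω_n√(1 − ζ²) = 24.35 × √(1 − 0.193) = 21.87 rad/s.
f_d = ω_d/(2π) = 3.480 Hz.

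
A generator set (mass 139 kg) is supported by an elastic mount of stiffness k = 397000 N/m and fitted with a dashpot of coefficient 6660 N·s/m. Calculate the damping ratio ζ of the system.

ω_n = √(k/m) = √(397000/139) = 53.44 rad/s.
Critical damping c_c = 2√(k·m) = 2√(397000 × 139) = 14860 N·s/m, so ζ = c/c_c = 6660/14860 = 0.4483.

0.448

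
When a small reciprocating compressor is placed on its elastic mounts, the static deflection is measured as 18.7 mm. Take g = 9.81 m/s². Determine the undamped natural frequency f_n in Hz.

3.65 Hz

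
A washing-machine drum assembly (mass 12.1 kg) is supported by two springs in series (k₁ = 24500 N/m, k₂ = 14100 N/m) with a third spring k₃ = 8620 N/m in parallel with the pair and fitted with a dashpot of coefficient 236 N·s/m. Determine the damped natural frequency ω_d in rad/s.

36.8 rad/s

Series pair: k_s = k₁k₂/(k₁+k₂) = (24500)(14100)/(24500 + 14100) = 8949 N/m. In parallel with k₃: k_eq = 8949 + 8620 = 17570 N/m.
ω_n = √(k_eq/m) = √(17570/12.1) = 38.11 rad/s.
Critical damping c_c = 2√(k_eq·m) = 2√(17570 × 12.1) = 922.2 N·s/m, so ζ = c/c_c = 236/922.2 = 0.2559.
ω_d = ω_n√(1 − ζ²) = 38.11 × √(1 − 0.0655) = 36.84 rad/s.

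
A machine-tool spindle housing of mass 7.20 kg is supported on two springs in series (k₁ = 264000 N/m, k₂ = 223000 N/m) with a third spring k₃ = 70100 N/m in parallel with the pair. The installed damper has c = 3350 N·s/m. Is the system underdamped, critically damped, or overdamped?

overdamped

Series pair: k_s = k₁k₂/(k₁+k₂) = (264000)(223000)/(264000 + 223000) = 120900 N/m. In parallel with k₃: k_eq = 120900 + 70100 = 191000 N/m.
c_c = 2√(k_eq·m) = 2345 N·s/m; ζ = c/c_c = 3350/2345 = 1.43.
Since ζ > 1 the system is overdamped.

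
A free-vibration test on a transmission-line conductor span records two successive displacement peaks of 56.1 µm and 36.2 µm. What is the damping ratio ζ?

Logarithmic decrement δ = (1/n)·ln(x₀/x_n) = (1/1)·ln(56.1/36.2) = (1/1)·ln(1.550) = 0.4381.
ζ = δ/√(4π² + δ²) = 0.4381/√(39.48 + 0.192) = 0.4381/6.298 = 0.06955.

0.0696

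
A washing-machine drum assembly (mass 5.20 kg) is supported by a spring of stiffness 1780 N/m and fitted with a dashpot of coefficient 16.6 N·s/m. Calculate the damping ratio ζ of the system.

ω_n = √(k/m) = √(1780/5.20) = 18.50 rad/s.
Critical damping c_c = 2√(k·m) = 2√(1780 × 5.20) = 192.4 N·s/m, so ζ = c/c_c = 16.6/192.4 = 0.08627.

0.0863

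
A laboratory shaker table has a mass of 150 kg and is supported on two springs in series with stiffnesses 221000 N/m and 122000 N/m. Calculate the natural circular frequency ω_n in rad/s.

Series springs: 1/k_eq = 1/221000 + 1/122000 = 1.272×10^-5, so k_eq = 78610 N/m.
ω_n = √(k_eq/m) = √(78610/150) = √524.0 = 22.89 rad/s.

22.9 rad/s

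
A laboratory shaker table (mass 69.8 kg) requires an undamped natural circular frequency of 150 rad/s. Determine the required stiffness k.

k = m·ω_n² = 69.8 × 150.0² = 69.8 × 22500 = 1570000 N/m.

1570000 N/m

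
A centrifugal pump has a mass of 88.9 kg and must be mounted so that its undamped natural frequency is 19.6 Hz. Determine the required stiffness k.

ω_n = 2πf_n = 2π × 19.6 = 123.2 rad/s.
k = m·ω_n² = 88.9 × 123.2² = 88.9 × 15170 = 1348000 N/m.

1350000 N/m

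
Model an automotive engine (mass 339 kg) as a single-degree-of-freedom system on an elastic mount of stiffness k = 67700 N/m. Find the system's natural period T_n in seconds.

0.445 s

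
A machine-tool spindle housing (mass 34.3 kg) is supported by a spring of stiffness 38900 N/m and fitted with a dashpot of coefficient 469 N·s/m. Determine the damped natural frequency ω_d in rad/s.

ω_n = √(k/m) = √(38900/34.3) = 33.68 rad/s.
Critical damping c_c = 2√(k·m) = 2√(38900 × 34.3) = 2310 N·s/m, so ζ = c/c_c = 469/2310 = 0.2030.
ω_d = ω_n√(1 − ζ²) = 33.68 × √(1 − 0.0412) = 32.98 rad/s.

33.0 rad/s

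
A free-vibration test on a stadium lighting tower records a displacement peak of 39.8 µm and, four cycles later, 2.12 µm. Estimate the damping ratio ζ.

Logarithmic decrement δ = (1/n)·ln(x₀/x_n) = (1/4)·ln(39.8/2.12) = (1/4)·ln(18.77) = 0.7331.
ζ = δ/√(4π² + δ²) = 0.7331/√(39.48 + 0.537) = 0.7331/6.326 = 0.1159.

0.116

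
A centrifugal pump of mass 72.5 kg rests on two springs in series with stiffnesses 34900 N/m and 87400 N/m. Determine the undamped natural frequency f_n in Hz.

2.95 Hz

Series springs: 1/k_eq = 1/34900 + 1/87400 = 4.009×10^-5, so k_eq = 24940 N/m.
ω_n = √(k_eq/m) = √(24940/72.5) = √344.0 = 18.55 rad/s.
f_n = ω_n/(2π) = 18.55/6.283 = 2.952 Hz.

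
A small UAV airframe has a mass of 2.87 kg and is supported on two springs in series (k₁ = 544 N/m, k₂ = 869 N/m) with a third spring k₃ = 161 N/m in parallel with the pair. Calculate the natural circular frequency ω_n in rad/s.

13.1 rad/s

Series pair: k_s = k₁k₂/(k₁+k₂) = (544)(869)/(544 + 869) = 334.6 N/m. In parallel with k₃: k_eq = 334.6 + 161 = 495.6 N/m.
ω_n = √(k_eq/m) = √(495.6/2.87) = √172.7 = 13.14 rad/s.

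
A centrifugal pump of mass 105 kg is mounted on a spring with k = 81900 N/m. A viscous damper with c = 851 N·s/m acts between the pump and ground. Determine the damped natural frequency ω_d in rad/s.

ω_n = √(k/m) = √(81900/105) = 27.93 rad/s.
Critical damping c_c = 2√(k·m) = 2√(81900 × 105) = 5865 N·s/m, so ζ = c/c_c = 851/5865 = 0.1451.
ω_d = ω_n√(1 − ζ²) = 27.93 × √(1 − 0.0211) = 27.63 rad/s.

27.6 rad/s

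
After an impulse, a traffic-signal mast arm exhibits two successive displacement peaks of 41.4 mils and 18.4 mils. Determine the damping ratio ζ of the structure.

0.128

Logarithmic decrement δ = (1/n)·ln(x₀/x_n) = (1/1)·ln(41.4/18.4) = (1/1)·ln(2.250) = 0.8109.
ζ = δ/√(4π² + δ²) = 0.8109/√(39.48 + 0.658) = 0.8109/6.335 = 0.1280.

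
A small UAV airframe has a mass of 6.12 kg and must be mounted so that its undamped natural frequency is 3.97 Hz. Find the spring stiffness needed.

ω_n = 2πf_n = 2π × 3.97 = 24.94 rad/s.
k = m·ω_n² = 6.12 × 24.94² = 6.12 × 622.2 = 3808 N/m.

3810 N/m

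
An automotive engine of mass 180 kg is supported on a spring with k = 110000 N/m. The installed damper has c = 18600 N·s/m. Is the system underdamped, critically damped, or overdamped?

c_c = 2√(k·m) = 8899 N·s/m; ζ = c/c_c = 18600/8899 = 2.09.
Since ζ > 1 the system is overdamped.

overdamped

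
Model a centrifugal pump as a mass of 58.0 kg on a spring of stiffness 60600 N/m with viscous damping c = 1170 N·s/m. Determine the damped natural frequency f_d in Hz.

4.89 Hz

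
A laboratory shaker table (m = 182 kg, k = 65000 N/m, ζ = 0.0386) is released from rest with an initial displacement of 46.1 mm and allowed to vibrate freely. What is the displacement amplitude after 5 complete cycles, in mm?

13.7 mm

Logarithmic decrement δ = 2πζ/√(1 − ζ²) = 2π × 0.03860/√(1 − 0.00149) = 0.2427.
After n cycles, x_n/x₀ = e^(−nδ), so x_5 = 46.1 × e^(−5 × 0.2427) = 46.1 × 0.2971 = 13.70 mm.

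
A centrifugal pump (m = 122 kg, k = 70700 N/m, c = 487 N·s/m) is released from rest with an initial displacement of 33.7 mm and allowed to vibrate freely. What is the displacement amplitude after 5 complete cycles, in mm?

2.47 mm

ζ = c/(2√(km)) = 487/(2√(70700 × 122)) = 487/5874 = 0.08291.
Logarithmic decrement δ = 2πζ/√(1 − ζ²) = 2π × 0.08291/√(1 − 0.00687) = 0.5227.
After n cycles, x_n/x₀ = e^(−nδ), so x_5 = 33.7 × e^(−5 × 0.5227) = 33.7 × 0.07326 = 2.469 mm.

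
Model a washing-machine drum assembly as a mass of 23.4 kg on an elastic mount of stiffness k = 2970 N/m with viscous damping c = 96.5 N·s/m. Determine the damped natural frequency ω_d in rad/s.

ω_n = √(k/m) = √(2970/23.4) = 11.27 rad/s.
Critical damping c_c = 2√(k·m) = 2√(2970 × 23.4) = 527.2 N·s/m, so ζ = c/c_c = 96.5/527.2 = 0.1830.
ω_d = ω_n√(1 − ζ²) = 11.27 × √(1 − 0.0335) = 11.08 rad/s.

11.1 rad/s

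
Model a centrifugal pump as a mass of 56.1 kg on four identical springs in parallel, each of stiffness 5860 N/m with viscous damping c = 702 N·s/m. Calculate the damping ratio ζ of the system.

Parallel springs add: k_eq = 4 × 5860 = 23440 N/m.
ω_n = √(k_eq/m) = √(23440/56.1) = 20.44 rad/s.
Critical damping c_c = 2√(k_eq·m) = 2√(23440 × 56.1) = 2293 N·s/m, so ζ = c/c_c = 702/2293 = 0.3061.

0.306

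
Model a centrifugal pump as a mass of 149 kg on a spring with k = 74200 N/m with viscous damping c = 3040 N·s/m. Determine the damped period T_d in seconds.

0.317 s

ω_n = √(k/m) = √(74200/149) = 22.32 rad/s.
Critical damping c_c = 2√(k·m) = 2√(74200 × 149) = 6650 N·s/m, so ζ = c/c_c = 3040/6650 = 0.4571.
ω_d = ω_n√(1 − ζ²) = 22.32 × √(1 − 0.209) = 19.85 rad/s.
T_d = 2π/ω_d = 0.3166 s.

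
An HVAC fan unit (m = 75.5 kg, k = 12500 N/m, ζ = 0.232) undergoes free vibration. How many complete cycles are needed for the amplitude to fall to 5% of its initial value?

2 cycles

Logarithmic decrement δ = 2πζ/√(1 − ζ²) = 2π × 0.2320/√(1 − 0.0538) = 1.499.
x_n/x₀ = e^(−nδ) ≤ 0.05; take ln: n ≥ ln(1/0.05)/δ = 2.996/1.499 = 1.999.
So 2 complete cycles are required.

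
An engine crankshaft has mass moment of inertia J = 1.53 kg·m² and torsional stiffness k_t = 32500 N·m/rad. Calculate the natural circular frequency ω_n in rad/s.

146 rad/s

ω_n = √(k_t/J) = √(32500/1.53) = √21240 = 145.7 rad/s.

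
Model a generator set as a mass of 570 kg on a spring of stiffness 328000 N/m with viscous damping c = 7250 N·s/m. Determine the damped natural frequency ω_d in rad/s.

ω_n = √(k/m) = √(328000/570) = 23.99 rad/s.
Critical damping c_c = 2√(k·m) = 2√(328000 × 570) = 27350 N·s/m, so ζ = c/c_c = 7250/27350 = 0.2651.
ω_d = ω_n√(1 − ζ²) = 23.99 × √(1 − 0.0703) = 23.13 rad/s.

23.1 rad/s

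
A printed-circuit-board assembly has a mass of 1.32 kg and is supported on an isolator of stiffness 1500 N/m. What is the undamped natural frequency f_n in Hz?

5.37 Hz

ω_n = √(k/m) = √(1500/1.32) = √1136 = 33.71 rad/s.
f_n = ω_n/(2π) = 33.71/6.283 = 5.365 Hz.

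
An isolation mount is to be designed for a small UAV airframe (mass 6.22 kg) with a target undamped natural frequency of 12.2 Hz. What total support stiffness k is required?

ω_n = 2πf_n = 2π × 12.2 = 76.65 rad/s.
k = m·ω_n² = 6.22 × 76.65² = 6.22 × 5876 = 36550 N/m.

36500 N/m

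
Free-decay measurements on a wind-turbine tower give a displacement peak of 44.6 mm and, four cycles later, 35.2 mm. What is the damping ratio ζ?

0.00942

Logarithmic decrement δ = (1/n)·ln(x₀/x_n) = (1/4)·ln(44.6/35.2) = (1/4)·ln(1.267) = 0.05917.
ζ = δ/√(4π² + δ²) = 0.05917/√(39.48 + 0.00350) = 0.05917/6.283 = 0.009417.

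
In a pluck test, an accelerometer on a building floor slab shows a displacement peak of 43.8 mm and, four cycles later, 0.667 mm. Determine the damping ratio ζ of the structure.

0.164

Logarithmic decrement δ = (1/n)·ln(x₀/x_n) = (1/4)·ln(43.8/0.667) = (1/4)·ln(65.67) = 1.046.
ζ = δ/√(4π² + δ²) = 1.046/√(39.48 + 1.09) = 1.046/6.370 = 0.1642.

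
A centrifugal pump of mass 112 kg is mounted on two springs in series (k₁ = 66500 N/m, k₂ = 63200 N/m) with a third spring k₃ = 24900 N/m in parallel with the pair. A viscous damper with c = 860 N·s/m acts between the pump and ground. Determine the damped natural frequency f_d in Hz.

Series pair: k_s = k₁k₂/(k₁+k₂) = (66500)(63200)/(66500 + 63200) = 32400 N/m. In parallel with k₃: k_eq = 32400 + 24900 = 57300 N/m.
ω_n = √(k_eq/m) = √(57300/112) = 22.62 rad/s.
Critical damping c_c = 2√(k_eq·m) = 2√(57300 × 112) = 5067 N·s/m, so ζ = c/c_c = 860/5067 = 0.1697.
ω_d = ω_n√(1 − ζ²) = 22.62 × √(1 − 0.0288) = 22.29 rad/s.
f_d = ω_d/(2π) = 3.548 Hz.

3.55 Hz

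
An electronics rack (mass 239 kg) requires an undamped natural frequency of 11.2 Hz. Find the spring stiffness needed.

1180000 N/m

ω_n = 2πf_n = 2π × 11.2 = 70.37 rad/s.
k = m·ω_n² = 239 × 70.37² = 239 × 4952 = 1184000 N/m.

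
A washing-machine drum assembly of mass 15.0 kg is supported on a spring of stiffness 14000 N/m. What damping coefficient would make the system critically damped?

c_c = 2√(k·m) = 2√(14000 × 15.0) = 2 × 458.3 = 916.5 N·s/m.

917 N·s/m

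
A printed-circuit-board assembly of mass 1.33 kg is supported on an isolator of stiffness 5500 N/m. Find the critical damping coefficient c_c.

171 N·s/m

c_c = 2√(k·m) = 2√(5500 × 1.33) = 2 × 85.53 = 171.1 N·s/m.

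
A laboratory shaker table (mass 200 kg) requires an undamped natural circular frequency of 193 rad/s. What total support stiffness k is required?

7450000 N/m

k = m·ω_n² = 200 × 193.0² = 200 × 37250 = 7450000 N/m.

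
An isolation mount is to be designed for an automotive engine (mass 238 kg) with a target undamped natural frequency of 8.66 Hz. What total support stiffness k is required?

ω_n = 2πf_n = 2π × 8.66 = 54.41 rad/s.
k = m·ω_n² = 238 × 54.41² = 238 × 2961 = 704600 N/m.

705000 N/m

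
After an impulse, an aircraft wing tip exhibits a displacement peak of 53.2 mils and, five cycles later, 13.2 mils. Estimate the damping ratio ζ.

Logarithmic decrement δ = (1/n)·ln(x₀/x_n) = (1/5)·ln(53.2/13.2) = (1/5)·ln(4.030) = 0.2788.
ζ = δ/√(4π² + δ²) = 0.2788/√(39.48 + 0.0777) = 0.2788/6.289 = 0.04432.

0.0443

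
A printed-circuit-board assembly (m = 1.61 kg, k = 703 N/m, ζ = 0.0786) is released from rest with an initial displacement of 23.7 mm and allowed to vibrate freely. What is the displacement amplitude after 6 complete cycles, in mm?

1.21 mm

Logarithmic decrement δ = 2πζ/√(1 − ζ²) = 2π × 0.07860/√(1 − 0.00618) = 0.4954.
After n cycles, x_n/x₀ = e^(−nδ), so x_6 = 23.7 × e^(−6 × 0.4954) = 23.7 × 0.05118 = 1.213 mm.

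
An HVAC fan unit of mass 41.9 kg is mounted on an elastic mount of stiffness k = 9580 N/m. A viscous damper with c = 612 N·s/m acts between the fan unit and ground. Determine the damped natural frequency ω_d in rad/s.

ω_n = √(k/m) = √(9580/41.9) = 15.12 rad/s.
Critical damping c_c = 2√(k·m) = 2√(9580 × 41.9) = 1267 N·s/m, so ζ = c/c_c = 612/1267 = 0.4830.
ω_d = ω_n√(1 − ζ²) = 15.12 × √(1 − 0.233) = 13.24 rad/s.

13.2 rad/s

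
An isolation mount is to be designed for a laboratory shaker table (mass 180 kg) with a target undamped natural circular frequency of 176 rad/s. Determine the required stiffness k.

k = m·ω_n² = 180 × 176.0² = 180 × 30980 = 5576000 N/m.

5580000 N/m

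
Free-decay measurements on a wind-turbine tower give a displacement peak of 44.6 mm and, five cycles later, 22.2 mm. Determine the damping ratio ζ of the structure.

0.0222

Logarithmic decrement δ = (1/n)·ln(x₀/x_n) = (1/5)·ln(44.6/22.2) = (1/5)·ln(2.009) = 0.1395.
ζ = δ/√(4π² + δ²) = 0.1395/√(39.48 + 0.0195) = 0.1395/6.285 = 0.02220.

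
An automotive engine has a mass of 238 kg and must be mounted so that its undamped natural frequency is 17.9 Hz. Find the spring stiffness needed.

3010000 N/m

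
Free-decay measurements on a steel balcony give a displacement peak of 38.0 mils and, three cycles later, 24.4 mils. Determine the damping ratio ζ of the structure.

Logarithmic decrement δ = (1/n)·ln(x₀/x_n) = (1/3)·ln(38.0/24.4) = (1/3)·ln(1.557) = 0.1477.
ζ = δ/√(4π² + δ²) = 0.1477/√(39.48 + 0.0218) = 0.1477/6.285 = 0.02350.

0.0235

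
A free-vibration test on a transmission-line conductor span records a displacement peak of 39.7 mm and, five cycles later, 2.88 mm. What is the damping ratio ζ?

0.0832

Logarithmic decrement δ = (1/n)·ln(x₀/x_n) = (1/5)·ln(39.7/2.88) = (1/5)·ln(13.78) = 0.5247.
ζ = δ/√(4π² + δ²) = 0.5247/√(39.48 + 0.275) = 0.5247/6.305 = 0.08322.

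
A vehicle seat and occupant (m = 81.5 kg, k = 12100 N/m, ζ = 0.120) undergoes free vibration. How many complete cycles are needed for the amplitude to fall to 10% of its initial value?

Logarithmic decrement δ = 2πζ/√(1 − ζ²) = 2π × 0.1200/√(1 − 0.0144) = 0.7595.
x_n/x₀ = e^(−nδ) ≤ 0.1; take ln: n ≥ ln(1/0.1)/δ = 2.303/0.7595 = 3.032.
So 4 complete cycles are required.

4 cycles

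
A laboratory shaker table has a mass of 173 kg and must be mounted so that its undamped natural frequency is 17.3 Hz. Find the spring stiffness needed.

ω_n = 2πf_n = 2π × 17.3 = 108.7 rad/s.
k = m·ω_n² = 173 × 108.7² = 173 × 11820 = 2044000 N/m.

2040000 N/m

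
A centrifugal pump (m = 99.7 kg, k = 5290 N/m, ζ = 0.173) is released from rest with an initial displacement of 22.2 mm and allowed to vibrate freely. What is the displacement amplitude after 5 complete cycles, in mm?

Logarithmic decrement δ = 2πζ/√(1 − ζ²) = 2π × 0.1730/√(1 − 0.0299) = 1.104.
After n cycles, x_n/x₀ = e^(−nδ), so x_5 = 22.2 × e^(−5 × 1.104) = 22.2 × 0.004013 = 0.08909 mm.

0.0891 mm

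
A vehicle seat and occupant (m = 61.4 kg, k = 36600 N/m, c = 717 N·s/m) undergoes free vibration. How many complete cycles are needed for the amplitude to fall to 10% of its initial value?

2 cycles

ζ = c/(2√(km)) = 717/(2√(36600 × 61.4)) = 717/2998 = 0.2391.
Logarithmic decrement δ = 2πζ/√(1 − ζ²) = 2π × 0.2391/√(1 − 0.0572) = 1.548.
x_n/x₀ = e^(−nδ) ≤ 0.1; take ln: n ≥ ln(1/0.1)/δ = 2.303/1.548 = 1.488.
So 2 complete cycles are required.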